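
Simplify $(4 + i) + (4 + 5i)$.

(4 + 4) + (1 + 5)i = 8 + 6i


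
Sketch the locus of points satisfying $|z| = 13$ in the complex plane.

|z| = 13 means sqrt(x^2 + y^2) = 13
This is a circle of radius 13 centered at the origin


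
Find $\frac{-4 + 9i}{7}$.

Divisor is real, so divide each part by 7:
= -4/7 + (9/7)i


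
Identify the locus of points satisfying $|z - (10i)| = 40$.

|z - z0| = r describes a circle centered at z0 with radius r
Here z0 = 10i and r = 40
Locus: Circle centered at (0, 10) with radius 40


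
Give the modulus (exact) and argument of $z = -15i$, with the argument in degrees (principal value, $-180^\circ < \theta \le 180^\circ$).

|z| = sqrt(0^2 + (-15)^2) = 15
a = 0 and b < 0, so z lies on the negative imaginary axis: arg(z) = -90°


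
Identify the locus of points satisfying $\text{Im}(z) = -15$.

Im(z) = y where z = x + yi; the equation y = -15 is satisfied by all points with that y-coordinate
Locus: Horizontal line y = -15


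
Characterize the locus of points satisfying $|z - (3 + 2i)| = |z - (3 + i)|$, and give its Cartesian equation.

|z - z1| = |z - z2| means z is equidistant from z1 and z2,
i.e. the perpendicular bisector of the segment from (3, 2) to (3, 1) (midpoint (3, 3/2)).
With z = x + yi, square both sides:
(x - 3)^2 + (y - 2)^2 = (x - 3)^2 + (y - 1)^2
The x^2 and y^2 terms cancel: 0x + (-2)y = 10 - 13 = -3
Simplify: y = 3/2
Locus: Perpendicular bisector of the segment from (3, 2) to (3, 1): the line y = 3/2


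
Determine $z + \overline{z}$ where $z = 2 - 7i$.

z + conjugate(z) = (a + bi) + (a - bi) = 2a
= 2 * 2 = 4


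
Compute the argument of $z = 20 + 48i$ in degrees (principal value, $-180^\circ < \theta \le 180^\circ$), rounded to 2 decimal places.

θ = arctan(b/a) = arctan(48/20) (quadrant-adjusted) = 67.38°


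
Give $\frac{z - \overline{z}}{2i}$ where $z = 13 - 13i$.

z - conjugate(z) = 2bi
(z - conjugate(z))/(2i) = 2bi/(2i) = b = -13


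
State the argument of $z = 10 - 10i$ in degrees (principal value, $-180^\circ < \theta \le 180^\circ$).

θ = arctan(b/a) = arctan(-10/10) (quadrant-adjusted) = -45°


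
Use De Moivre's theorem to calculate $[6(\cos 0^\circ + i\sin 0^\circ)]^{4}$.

By De Moivre: z^n = r^n(cos(nθ) + i sin(nθ))
= 6^4(cos(4*0°) + i sin(4*0°))
= 1296(cos 0° + i sin 0°)
= 1296


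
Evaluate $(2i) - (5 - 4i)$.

(0 - 5) + (2 - (-4))i = -5 + 6i


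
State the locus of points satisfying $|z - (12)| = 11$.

|z - z0| = r describes a circle centered at z0 with radius r
Here z0 = 12 and r = 11
Locus: Circle centered at (12, 0) with radius 11


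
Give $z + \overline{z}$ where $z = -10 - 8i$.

z + conjugate(z) = (a + bi) + (a - bi) = 2a
= 2 * (-10) = -20


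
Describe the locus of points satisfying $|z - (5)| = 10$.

|z - z0| = r describes a circle centered at z0 with radius r
Here z0 = 5 and r = 10
Locus: Circle centered at (5, 0) with radius 10


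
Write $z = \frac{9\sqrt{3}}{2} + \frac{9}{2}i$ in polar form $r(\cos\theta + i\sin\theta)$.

r = |z| = sqrt(a^2 + b^2) = sqrt((9*sqrt(3)/2)^2 + (9/2)^2) = sqrt(243/4 + 81/4) = sqrt(81) = 9
θ = arctan(b/a) = arctan(4.5/7.7942) (quadrant-adjusted) = 30°
z = 9(cos 30° + i sin 30°)


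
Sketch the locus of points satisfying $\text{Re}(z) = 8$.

Re(z) = x where z = x + yi; the equation x = 8 is satisfied by all points with that x-coordinate
Locus: Vertical line x = 8


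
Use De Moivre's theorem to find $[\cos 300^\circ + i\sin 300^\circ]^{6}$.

By De Moivre: z^n = r^n(cos(nθ) + i sin(nθ))
= 1^6(cos(6*300°) + i sin(6*300°))
= 1(cos 0° + i sin 0°)
= 1


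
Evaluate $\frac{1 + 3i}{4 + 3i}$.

Multiply numerator and denominator by conjugate (4 - 3i):
= (1 + 3i)(4 - 3i) / (4^2 + 3^2)
= (13 + 9i) / 25
= 13/25 + (9/25)i


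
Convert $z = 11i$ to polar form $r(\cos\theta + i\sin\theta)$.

r = |z| = sqrt(a^2 + b^2) = sqrt((0)^2 + (11)^2) = sqrt(0 + 121) = sqrt(121) = 11
a = 0 and b > 0, so z lies on the positive imaginary axis: θ = 90°
z = 11(cos 90° + i sin 90°)


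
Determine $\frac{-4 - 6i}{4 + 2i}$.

Multiply numerator and denominator by conjugate (4 - 2i):
= (-4 - 6i)(4 - 2i) / (4^2 + 2^2)
= (-28 - 16i) / 20
Divide through by 4: (-7 - 4i) / 5
= -7/5 - (4/5)i


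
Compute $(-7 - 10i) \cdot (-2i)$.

(a1*a2 - b1*b2) + (a1*b2 + b1*a2)i
= (0 - 20) + (14 + 0)i
= -20 + 14i


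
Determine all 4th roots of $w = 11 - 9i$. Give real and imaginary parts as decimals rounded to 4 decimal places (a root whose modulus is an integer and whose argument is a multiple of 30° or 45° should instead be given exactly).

|w| = sqrt(202) ≈ 14.212670, arg(w) ≈ 320.710593°
Root modulus = sqrt(202)^(1/4) ≈ 1.941641
Root arguments: θ_k = (arg(w) + 360°k)/4 for k = 0, 1, ..., 3
Compute each root as (root modulus)(cos θ_k + i sin θ_k) using full-precision intermediates, then round to 4 decimal places.
Roots: 0.3312 + 1.9132i, -1.9132 + 0.3312i, -0.3312 - 1.9132i, 1.9132 - 0.3312i


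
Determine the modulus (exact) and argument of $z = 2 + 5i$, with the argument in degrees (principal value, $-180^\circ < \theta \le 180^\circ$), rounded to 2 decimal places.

|z| = sqrt(2^2 + 5^2) = sqrt(29)
arg(z) = arctan(b/a) = arctan(5/2) (quadrant-adjusted) = 68.20°


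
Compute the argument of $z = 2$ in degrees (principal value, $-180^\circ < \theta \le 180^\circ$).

b = 0 and a > 0, so z lies on the positive real axis: θ = 0°


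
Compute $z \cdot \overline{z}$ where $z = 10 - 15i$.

z * conjugate(z) = |z|^2 = a^2 + b^2
= 10^2 + (-15)^2 = 325


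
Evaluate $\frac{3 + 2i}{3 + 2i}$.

Multiply numerator and denominator by conjugate (3 - 2i):
= (3 + 2i)(3 - 2i) / (3^2 + 2^2)
= (13) / 13
= 1


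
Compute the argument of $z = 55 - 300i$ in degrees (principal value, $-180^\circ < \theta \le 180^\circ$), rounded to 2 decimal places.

θ = arctan(b/a) = arctan(-300/55) (quadrant-adjusted) = -79.61°


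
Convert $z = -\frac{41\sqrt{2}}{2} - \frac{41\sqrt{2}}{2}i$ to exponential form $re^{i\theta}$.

r = |z| = sqrt((-41*sqrt(2)/2)^2 + (-41*sqrt(2)/2)^2) = sqrt(1681/2 + 1681/2) = sqrt(1681) = 41
θ = arctan(b/a) = arctan(-28.9914/-28.9914) (quadrant-adjusted) = -135° = -3π/4
z = 41e^(-i*3π/4)


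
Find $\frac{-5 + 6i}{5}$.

Divisor is real, so divide each part by 5:
= -1 + (6/5)i


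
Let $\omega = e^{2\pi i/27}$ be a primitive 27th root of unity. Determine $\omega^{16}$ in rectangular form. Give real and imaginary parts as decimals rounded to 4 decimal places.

ω^16 = e^(2πi·16/27) = e^(i·32π/27)
= cos(32π/27) + i sin(32π/27)
= -0.8355 - 0.5495i


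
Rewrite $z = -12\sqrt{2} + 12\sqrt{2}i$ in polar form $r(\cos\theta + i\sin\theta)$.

r = |z| = sqrt(a^2 + b^2) = sqrt((-12*sqrt(2))^2 + (12*sqrt(2))^2) = sqrt(288 + 288) = sqrt(576) = 24
θ = arctan(b/a) = arctan(16.9706/-16.9706) (quadrant-adjusted) = 135°
z = 24(cos 135° + i sin 135°)


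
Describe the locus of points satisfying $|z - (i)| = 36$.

|z - z0| = r describes a circle centered at z0 with radius r
Here z0 = i and r = 36
Locus: Circle centered at (0, 1) with radius 36


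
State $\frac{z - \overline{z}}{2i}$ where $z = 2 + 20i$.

z - conjugate(z) = 2bi
(z - conjugate(z))/(2i) = 2bi/(2i) = b = 20


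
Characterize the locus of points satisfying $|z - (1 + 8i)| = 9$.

|z - z0| = r describes a circle centered at z0 with radius r
Here z0 = 1 + 8i and r = 9
Locus: Circle centered at (1, 8) with radius 9


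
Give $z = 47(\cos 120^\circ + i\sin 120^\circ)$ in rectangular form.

a = r cos θ = 47 * -1/2 = -47/2
b = r sin θ = 47 * sqrt(3)/2 = 47*sqrt(3)/2
z = -47/2 + (47*sqrt(3)/2)i


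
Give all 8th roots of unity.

ω_k = e^(2πik/8) = cos(2πk/8) + i sin(2πk/8) for k = 0, 1, ..., 7
Roots: 1, sqrt(2)/2 + (sqrt(2)/2)i, i, -sqrt(2)/2 + (sqrt(2)/2)i, -1, -sqrt(2)/2 - (sqrt(2)/2)i, -i, sqrt(2)/2 - (sqrt(2)/2)i


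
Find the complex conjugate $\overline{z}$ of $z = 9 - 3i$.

If z = a + bi, then conjugate(z) = a - bi
conjugate(9 - 3i) = 9 + 3i


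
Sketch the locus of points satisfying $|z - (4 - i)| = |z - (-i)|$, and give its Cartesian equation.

|z - z1| = |z - z2| means z is equidistant from z1 and z2,
i.e. the perpendicular bisector of the segment from (4, -1) to (0, -1) (midpoint (2, -1)).
With z = x + yi, square both sides:
(x - 4)^2 + (y - (-1))^2 = (x - 0)^2 + (y - (-1))^2
The x^2 and y^2 terms cancel: -8x + 0y = 1 - 17 = -16
Simplify: x = 2
Locus: Perpendicular bisector of the segment from (4, -1) to (0, -1): the line x = 2


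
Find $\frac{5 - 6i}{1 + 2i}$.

Multiply numerator and denominator by conjugate (1 - 2i):
= (5 - 6i)(1 - 2i) / (1^2 + 2^2)
= (-7 - 16i) / 5
= -7/5 - (16/5)i


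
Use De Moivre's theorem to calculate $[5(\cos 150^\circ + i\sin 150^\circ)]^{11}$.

By De Moivre: z^n = r^n(cos(nθ) + i sin(nθ))
= 5^11(cos(11*150°) + i sin(11*150°))
= 48828125(cos 210° + i sin 210°)
= -48828125*sqrt(3)/2 - (48828125/2)i


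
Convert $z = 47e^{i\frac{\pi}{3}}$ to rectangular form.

a = r cos θ = 47 * 1/2 = 47/2
b = r sin θ = 47 * sqrt(3)/2 = 47*sqrt(3)/2
z = 47/2 + (47*sqrt(3)/2)i


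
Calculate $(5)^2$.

(a + bi)^2 = a^2 - b^2 + 2abi
= 5^2 - 0^2 + 2*5*0i
= 25


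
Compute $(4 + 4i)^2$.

(a + bi)^2 = a^2 - b^2 + 2abi
= 4^2 - 4^2 + 2*4*4i
= 32i


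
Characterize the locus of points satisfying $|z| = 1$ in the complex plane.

|z| = 1 means sqrt(x^2 + y^2) = 1
This is a circle of radius 1 centered at the origin


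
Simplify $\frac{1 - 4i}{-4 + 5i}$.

Multiply numerator and denominator by conjugate (-4 - 5i):
= (1 - 4i)(-4 - 5i) / ((-4)^2 + 5^2)
= (-24 + 11i) / 41
= -24/41 + (11/41)i


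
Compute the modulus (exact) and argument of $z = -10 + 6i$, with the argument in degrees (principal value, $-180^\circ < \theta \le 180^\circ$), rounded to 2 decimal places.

|z| = sqrt((-10)^2 + 6^2) = sqrt(136)
arg(z) = arctan(b/a) = arctan(6/-10) (quadrant-adjusted) = 149.04°


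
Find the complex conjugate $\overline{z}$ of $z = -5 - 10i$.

If z = a + bi, then conjugate(z) = a - bi
conjugate(-5 - 10i) = -5 + 10i


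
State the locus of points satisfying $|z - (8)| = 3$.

|z - z0| = r describes a circle centered at z0 with radius r
Here z0 = 8 and r = 3
Locus: Circle centered at (8, 0) with radius 3


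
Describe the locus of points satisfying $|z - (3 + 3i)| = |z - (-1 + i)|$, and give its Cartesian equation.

|z - z1| = |z - z2| means z is equidistant from z1 and z2,
i.e. the perpendicular bisector of the segment from (3, 3) to (-1, 1) (midpoint (1, 2)).
With z = x + yi, square both sides:
(x - 3)^2 + (y - 3)^2 = (x - (-1))^2 + (y - 1)^2
The x^2 and y^2 terms cancel: -8x + (-4)y = 2 - 18 = -16
Simplify: 2x + y = 4
Locus: Perpendicular bisector of the segment from (3, 3) to (-1, 1): the line 2x + y = 4


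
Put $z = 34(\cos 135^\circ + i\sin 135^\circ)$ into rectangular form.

a = r cos θ = 34 * -sqrt(2)/2 = -17*sqrt(2)
b = r sin θ = 34 * sqrt(2)/2 = 17*sqrt(2)
z = -17*sqrt(2) + 17*sqrt(2)i


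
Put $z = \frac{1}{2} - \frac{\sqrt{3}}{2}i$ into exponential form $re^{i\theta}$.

r = |z| = sqrt((1/2)^2 + (-sqrt(3)/2)^2) = sqrt(1/4 + 3/4) = sqrt(1) = 1
θ = arctan(b/a) = arctan(-0.866/0.5) (quadrant-adjusted) = -60° = -π/3
z = 1e^(-i*π/3)


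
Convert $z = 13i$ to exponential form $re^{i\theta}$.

r = |z| = sqrt((0)^2 + (13)^2) = sqrt(0 + 169) = sqrt(169) = 13
a = 0 and b > 0, so z lies on the positive imaginary axis: θ = 90° = π/2
z = 13e^(i*π/2)


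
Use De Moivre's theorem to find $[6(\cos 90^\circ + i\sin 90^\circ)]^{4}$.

By De Moivre: z^n = r^n(cos(nθ) + i sin(nθ))
= 6^4(cos(4*90°) + i sin(4*90°))
= 1296(cos 0° + i sin 0°)
= 1296


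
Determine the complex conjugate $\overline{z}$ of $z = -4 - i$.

If z = a + bi, then conjugate(z) = a - bi
conjugate(-4 - i) = -4 + i


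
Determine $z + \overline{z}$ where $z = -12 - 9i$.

z + conjugate(z) = (a + bi) + (a - bi) = 2a
= 2 * (-12) = -24


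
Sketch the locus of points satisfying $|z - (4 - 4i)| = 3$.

|z - z0| = r describes a circle centered at z0 with radius r
Here z0 = 4 - 4i and r = 3
Locus: Circle centered at (4, -4) with radius 3


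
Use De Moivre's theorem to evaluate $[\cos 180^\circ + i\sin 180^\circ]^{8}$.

By De Moivre: z^n = r^n(cos(nθ) + i sin(nθ))
= 1^8(cos(8*180°) + i sin(8*180°))
= 1(cos 0° + i sin 0°)
= 1


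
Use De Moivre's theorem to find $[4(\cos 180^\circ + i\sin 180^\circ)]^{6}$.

By De Moivre: z^n = r^n(cos(nθ) + i sin(nθ))
= 4^6(cos(6*180°) + i sin(6*180°))
= 4096(cos 0° + i sin 0°)
= 4096


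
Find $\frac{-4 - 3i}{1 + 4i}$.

Multiply numerator and denominator by conjugate (1 - 4i):
= (-4 - 3i)(1 - 4i) / (1^2 + 4^2)
= (-16 + 13i) / 17
= -16/17 + (13/17)i


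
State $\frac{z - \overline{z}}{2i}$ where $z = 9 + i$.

z - conjugate(z) = 2bi
(z - conjugate(z))/(2i) = 2bi/(2i) = b = 1


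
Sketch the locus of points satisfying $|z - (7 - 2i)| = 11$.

|z - z0| = r describes a circle centered at z0 with radius r
Here z0 = 7 - 2i and r = 11
Locus: Circle centered at (7, -2) with radius 11


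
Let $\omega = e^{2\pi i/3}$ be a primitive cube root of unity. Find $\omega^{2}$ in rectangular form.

ω^2 = e^(2πi·2/3) = e^(i·4π/3)
= cos(4π/3) + i sin(4π/3)
= -1/2 - (sqrt(3)/2)i


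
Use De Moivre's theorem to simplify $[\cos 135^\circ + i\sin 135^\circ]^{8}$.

By De Moivre: z^n = r^n(cos(nθ) + i sin(nθ))
= 1^8(cos(8*135°) + i sin(8*135°))
= 1(cos 0° + i sin 0°)
= 1


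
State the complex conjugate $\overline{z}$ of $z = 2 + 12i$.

If z = a + bi, then conjugate(z) = a - bi
conjugate(2 + 12i) = 2 - 12i


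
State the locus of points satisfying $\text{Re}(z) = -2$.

Re(z) = x where z = x + yi; the equation x = -2 is satisfied by all points with that x-coordinate
Locus: Vertical line x = -2


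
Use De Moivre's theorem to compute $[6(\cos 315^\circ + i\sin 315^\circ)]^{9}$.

By De Moivre: z^n = r^n(cos(nθ) + i sin(nθ))
= 6^9(cos(9*315°) + i sin(9*315°))
= 10077696(cos 315° + i sin 315°)
= 5038848*sqrt(2) - 5038848*sqrt(2)i


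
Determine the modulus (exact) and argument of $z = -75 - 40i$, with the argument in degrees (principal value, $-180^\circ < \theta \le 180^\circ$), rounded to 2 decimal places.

|z| = sqrt((-75)^2 + (-40)^2) = 85
arg(z) = arctan(b/a) = arctan(-40/-75) (quadrant-adjusted) = -151.93°


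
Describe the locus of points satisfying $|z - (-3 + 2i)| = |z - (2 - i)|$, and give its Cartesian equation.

|z - z1| = |z - z2| means z is equidistant from z1 and z2,
i.e. the perpendicular bisector of the segment from (-3, 2) to (2, -1) (midpoint (-1/2, 1/2)).
With z = x + yi, square both sides:
(x - (-3))^2 + (y - 2)^2 = (x - 2)^2 + (y - (-1))^2
The x^2 and y^2 terms cancel: 10x + (-6)y = 5 - 13 = -8
Simplify: 5x - 3y = -4
Locus: Perpendicular bisector of the segment from (-3, 2) to (2, -1): the line 5x - 3y = -4


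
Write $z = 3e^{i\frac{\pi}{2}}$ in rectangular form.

a = r cos θ = 3 * 0 = 0
b = r sin θ = 3 * 1 = 3
z = 3i


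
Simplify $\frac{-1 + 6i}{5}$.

Divisor is real, so divide each part by 5:
= -1/5 + (6/5)i


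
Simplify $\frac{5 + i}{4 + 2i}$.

Multiply numerator and denominator by conjugate (4 - 2i):
= (5 + i)(4 - 2i) / (4^2 + 2^2)
= (22 - 6i) / 20
Divide through by 2: (11 - 3i) / 10
= 11/10 - (3/10)i


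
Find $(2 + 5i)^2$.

(a + bi)^2 = a^2 - b^2 + 2abi
= 2^2 - 5^2 + 2*2*5i
= -21 + 20i


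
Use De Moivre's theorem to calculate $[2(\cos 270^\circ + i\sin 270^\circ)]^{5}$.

By De Moivre: z^n = r^n(cos(nθ) + i sin(nθ))
= 2^5(cos(5*270°) + i sin(5*270°))
= 32(cos 270° + i sin 270°)
= -32i


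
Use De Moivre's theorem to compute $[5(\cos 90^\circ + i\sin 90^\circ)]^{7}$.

By De Moivre: z^n = r^n(cos(nθ) + i sin(nθ))
= 5^7(cos(7*90°) + i sin(7*90°))
= 78125(cos 270° + i sin 270°)
= -78125i


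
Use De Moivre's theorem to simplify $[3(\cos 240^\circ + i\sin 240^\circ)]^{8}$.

By De Moivre: z^n = r^n(cos(nθ) + i sin(nθ))
= 3^8(cos(8*240°) + i sin(8*240°))
= 6561(cos 120° + i sin 120°)
= -6561/2 + (6561*sqrt(3)/2)i


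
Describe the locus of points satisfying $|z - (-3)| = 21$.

|z - z0| = r describes a circle centered at z0 with radius r
Here z0 = -3 and r = 21
Locus: Circle centered at (-3, 0) with radius 21


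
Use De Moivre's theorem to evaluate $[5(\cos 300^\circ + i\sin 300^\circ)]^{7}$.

By De Moivre: z^n = r^n(cos(nθ) + i sin(nθ))
= 5^7(cos(7*300°) + i sin(7*300°))
= 78125(cos 300° + i sin 300°)
= 78125/2 - (78125*sqrt(3)/2)i


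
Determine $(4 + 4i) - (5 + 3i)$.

(4 - 5) + (4 - 3)i = -1 + i


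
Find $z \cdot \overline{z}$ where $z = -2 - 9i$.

z * conjugate(z) = |z|^2 = a^2 + b^2
= (-2)^2 + (-9)^2 = 85


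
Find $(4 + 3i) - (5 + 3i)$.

(4 - 5) + (3 - 3)i = -1


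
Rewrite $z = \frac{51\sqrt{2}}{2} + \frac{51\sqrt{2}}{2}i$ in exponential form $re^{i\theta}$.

r = |z| = sqrt((51*sqrt(2)/2)^2 + (51*sqrt(2)/2)^2) = sqrt(2601/2 + 2601/2) = sqrt(2601) = 51
θ = arctan(b/a) = arctan(36.0624/36.0624) (quadrant-adjusted) = 45° = π/4
z = 51e^(i*π/4)


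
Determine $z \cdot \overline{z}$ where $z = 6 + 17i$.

z * conjugate(z) = |z|^2 = a^2 + b^2
= 6^2 + 17^2 = 325


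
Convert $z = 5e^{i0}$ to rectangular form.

a = r cos θ = 5 * 1 = 5
b = r sin θ = 5 * 0 = 0
z = 5


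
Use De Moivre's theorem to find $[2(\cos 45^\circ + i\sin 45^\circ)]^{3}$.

By De Moivre: z^n = r^n(cos(nθ) + i sin(nθ))
= 2^3(cos(3*45°) + i sin(3*45°))
= 8(cos 135° + i sin 135°)
= -4*sqrt(2) + 4*sqrt(2)i


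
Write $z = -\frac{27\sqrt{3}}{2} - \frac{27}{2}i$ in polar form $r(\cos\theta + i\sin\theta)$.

r = |z| = sqrt(a^2 + b^2) = sqrt((-27*sqrt(3)/2)^2 + (-27/2)^2) = sqrt(2187/4 + 729/4) = sqrt(729) = 27
θ = arctan(b/a) = arctan(-13.5/-23.3827) (quadrant-adjusted) = 210°
z = 27(cos 210° + i sin 210°)


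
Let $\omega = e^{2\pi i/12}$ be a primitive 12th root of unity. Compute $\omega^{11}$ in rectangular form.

ω^11 = e^(2πi·11/12) = e^(i·11π/6)
= cos(11π/6) + i sin(11π/6)
= sqrt(3)/2 - (1/2)i


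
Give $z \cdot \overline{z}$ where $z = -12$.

z * conjugate(z) = |z|^2 = a^2 + b^2
= (-12)^2 + 0^2 = 144


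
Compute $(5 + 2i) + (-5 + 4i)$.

(5 + (-5)) + (2 + 4)i = 6i


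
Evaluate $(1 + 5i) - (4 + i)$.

(1 - 4) + (5 - 1)i = -3 + 4i


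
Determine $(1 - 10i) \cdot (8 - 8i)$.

(a1*a2 - b1*b2) + (a1*b2 + b1*a2)i
= (8 - 80) + (-8 + (-80))i
= -72 - 88i


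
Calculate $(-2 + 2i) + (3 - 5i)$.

(-2 + 3) + (2 + (-5))i = 1 - 3i


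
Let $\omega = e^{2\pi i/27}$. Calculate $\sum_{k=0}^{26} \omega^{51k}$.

Let ζ = ω^51 = e^(2πi·51/27). Since 27 ∤ 51, ζ ≠ 1.
Sum = Σ_{k=0}^{26} ζ^k = (ζ^27 - 1)/(ζ - 1) = (ω^{51·27} - 1)/(ζ - 1) = (1 - 1)/(ζ - 1) = 0


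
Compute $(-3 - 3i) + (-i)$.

(-3 + 0) + (-3 + (-1))i = -3 - 4i


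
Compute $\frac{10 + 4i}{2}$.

Divisor is real, so divide each part by 2:
= 5 + 2i


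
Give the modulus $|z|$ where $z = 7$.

|z| = sqrt(a^2 + b^2) = sqrt(7^2 + 0^2) = sqrt(49) = 7


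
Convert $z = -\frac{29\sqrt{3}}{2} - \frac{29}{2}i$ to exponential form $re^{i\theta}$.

r = |z| = sqrt((-29*sqrt(3)/2)^2 + (-29/2)^2) = sqrt(2523/4 + 841/4) = sqrt(841) = 29
θ = arctan(b/a) = arctan(-14.5/-25.1147) (quadrant-adjusted) = -150° = -5π/6
z = 29e^(-i*5π/6)


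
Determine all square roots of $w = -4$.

|w| = 4, arg(w) = 180°
Root modulus = 4^(1/2) = 2
Root arguments: θ_k = (180° + 360°k)/2 for k = 0, 1, ..., 1
Roots: 2i, -2i


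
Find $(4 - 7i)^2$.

(a + bi)^2 = a^2 - b^2 + 2abi
= 4^2 - (-7)^2 + 2*4*(-7)i
= -33 - 56i


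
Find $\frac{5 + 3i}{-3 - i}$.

Multiply numerator and denominator by conjugate (-3 + i):
= (5 + 3i)(-3 + i) / ((-3)^2 + (-1)^2)
= (-18 - 4i) / 10
Divide through by 2: (-9 - 2i) / 5
= -9/5 - (2/5)i


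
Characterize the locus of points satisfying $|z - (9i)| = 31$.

|z - z0| = r describes a circle centered at z0 with radius r
Here z0 = 9i and r = 31
Locus: Circle centered at (0, 9) with radius 31


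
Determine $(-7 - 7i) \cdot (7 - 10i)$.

(a1*a2 - b1*b2) + (a1*b2 + b1*a2)i
= (-49 - 70) + (70 + (-49))i
= -119 + 21i


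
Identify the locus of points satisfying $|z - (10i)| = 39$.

|z - z0| = r describes a circle centered at z0 with radius r
Here z0 = 10i and r = 39
Locus: Circle centered at (0, 10) with radius 39


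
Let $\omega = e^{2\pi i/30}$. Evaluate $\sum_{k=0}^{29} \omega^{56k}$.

Let ζ = ω^56 = e^(2πi·56/30). Since 30 ∤ 56, ζ ≠ 1.
Sum = Σ_{k=0}^{29} ζ^k = (ζ^30 - 1)/(ζ - 1) = (ω^{56·30} - 1)/(ζ - 1) = (1 - 1)/(ζ - 1) = 0


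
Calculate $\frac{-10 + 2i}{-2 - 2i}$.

Multiply numerator and denominator by conjugate (-2 + 2i):
= (-10 + 2i)(-2 + 2i) / ((-2)^2 + (-2)^2)
= (16 - 24i) / 8
= 2 - 3i


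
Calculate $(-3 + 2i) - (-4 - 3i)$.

(-3 - (-4)) + (2 - (-3))i = 1 + 5i


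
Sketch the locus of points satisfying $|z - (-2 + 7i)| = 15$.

|z - z0| = r describes a circle centered at z0 with radius r
Here z0 = -2 + 7i and r = 15
Locus: Circle centered at (-2, 7) with radius 15


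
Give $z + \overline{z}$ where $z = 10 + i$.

z + conjugate(z) = (a + bi) + (a - bi) = 2a
= 2 * 10 = 20


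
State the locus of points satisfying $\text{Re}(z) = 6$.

Re(z) = x where z = x + yi; the equation x = 6 is satisfied by all points with that x-coordinate
Locus: Vertical line x = 6


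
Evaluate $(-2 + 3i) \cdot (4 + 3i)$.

(a1*a2 - b1*b2) + (a1*b2 + b1*a2)i
= (-8 - 9) + (-6 + 12)i
= -17 + 6i


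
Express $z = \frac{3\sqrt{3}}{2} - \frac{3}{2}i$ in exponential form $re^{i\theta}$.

r = |z| = sqrt((3*sqrt(3)/2)^2 + (-3/2)^2) = sqrt(27/4 + 9/4) = sqrt(9) = 3
θ = arctan(b/a) = arctan(-1.5/2.5981) (quadrant-adjusted) = -30° = -π/6
z = 3e^(-i*π/6)


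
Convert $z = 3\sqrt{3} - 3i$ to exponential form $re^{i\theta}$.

r = |z| = sqrt((3*sqrt(3))^2 + (-3)^2) = sqrt(27 + 9) = sqrt(36) = 6
θ = arctan(b/a) = arctan(-3/5.1962) (quadrant-adjusted) = -30° = -π/6
z = 6e^(-i*π/6)


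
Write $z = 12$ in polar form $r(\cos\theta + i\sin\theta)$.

r = |z| = sqrt(a^2 + b^2) = sqrt((12)^2 + (0)^2) = sqrt(144 + 0) = sqrt(144) = 12
b = 0 and a > 0, so z lies on the positive real axis: θ = 0°
z = 12(cos 0° + i sin 0°)


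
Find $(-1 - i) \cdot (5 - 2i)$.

(a1*a2 - b1*b2) + (a1*b2 + b1*a2)i
= (-5 - 2) + (2 + (-5))i
= -7 - 3i


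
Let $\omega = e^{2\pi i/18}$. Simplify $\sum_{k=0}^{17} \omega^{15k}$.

Let ζ = ω^15 = e^(2πi·15/18). Since 18 ∤ 15, ζ ≠ 1.
Sum = Σ_{k=0}^{17} ζ^k = (ζ^18 - 1)/(ζ - 1) = (ω^{15·18} - 1)/(ζ - 1) = (1 - 1)/(ζ - 1) = 0


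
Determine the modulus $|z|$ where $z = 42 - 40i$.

|z| = sqrt(a^2 + b^2) = sqrt(42^2 + (-40)^2) = sqrt(3364) = 58


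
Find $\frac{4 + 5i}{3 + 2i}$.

Multiply numerator and denominator by conjugate (3 - 2i):
= (4 + 5i)(3 - 2i) / (3^2 + 2^2)
= (22 + 7i) / 13
= 22/13 + (7/13)i


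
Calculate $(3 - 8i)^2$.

(a + bi)^2 = a^2 - b^2 + 2abi
= 3^2 - (-8)^2 + 2*3*(-8)i
= -55 - 48i


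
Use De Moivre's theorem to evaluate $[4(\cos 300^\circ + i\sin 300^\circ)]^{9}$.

By De Moivre: z^n = r^n(cos(nθ) + i sin(nθ))
= 4^9(cos(9*300°) + i sin(9*300°))
= 262144(cos 180° + i sin 180°)
= -262144


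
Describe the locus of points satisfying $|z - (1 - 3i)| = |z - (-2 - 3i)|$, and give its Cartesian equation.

|z - z1| = |z - z2| means z is equidistant from z1 and z2,
i.e. the perpendicular bisector of the segment from (1, -3) to (-2, -3) (midpoint (-1/2, -3)).
With z = x + yi, square both sides:
(x - 1)^2 + (y - (-3))^2 = (x - (-2))^2 + (y - (-3))^2
The x^2 and y^2 terms cancel: -6x + 0y = 13 - 10 = 3
Simplify: x = -1/2
Locus: Perpendicular bisector of the segment from (1, -3) to (-2, -3): the line x = -1/2


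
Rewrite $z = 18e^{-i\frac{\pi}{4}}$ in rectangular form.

a = r cos θ = 18 * sqrt(2)/2 = 9*sqrt(2)
b = r sin θ = 18 * -sqrt(2)/2 = -9*sqrt(2)
z = 9*sqrt(2) - 9*sqrt(2)i


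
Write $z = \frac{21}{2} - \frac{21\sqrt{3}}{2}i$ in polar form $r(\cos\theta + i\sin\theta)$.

r = |z| = sqrt(a^2 + b^2) = sqrt((21/2)^2 + (-21*sqrt(3)/2)^2) = sqrt(441/4 + 1323/4) = sqrt(441) = 21
θ = arctan(b/a) = arctan(-18.1865/10.5) (quadrant-adjusted) = 300°
z = 21(cos 300° + i sin 300°)


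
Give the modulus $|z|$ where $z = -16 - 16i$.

|z| = sqrt(a^2 + b^2) = sqrt((-16)^2 + (-16)^2) = sqrt(512) = sqrt(512)


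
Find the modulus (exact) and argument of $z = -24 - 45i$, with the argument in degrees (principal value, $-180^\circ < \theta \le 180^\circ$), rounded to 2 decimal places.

|z| = sqrt((-24)^2 + (-45)^2) = 51
arg(z) = arctan(b/a) = arctan(-45/-24) (quadrant-adjusted) = -118.07°


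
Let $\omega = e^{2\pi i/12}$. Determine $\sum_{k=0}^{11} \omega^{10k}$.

Let ζ = ω^10 = e^(2πi·10/12). Since 12 ∤ 10, ζ ≠ 1.
Sum = Σ_{k=0}^{11} ζ^k = (ζ^12 - 1)/(ζ - 1) = (ω^{10·12} - 1)/(ζ - 1) = (1 - 1)/(ζ - 1) = 0


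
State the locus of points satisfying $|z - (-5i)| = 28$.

|z - z0| = r describes a circle centered at z0 with radius r
Here z0 = -5i and r = 28
Locus: Circle centered at (0, -5) with radius 28


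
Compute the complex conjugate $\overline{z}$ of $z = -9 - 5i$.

If z = a + bi, then conjugate(z) = a - bi
conjugate(-9 - 5i) = -9 + 5i


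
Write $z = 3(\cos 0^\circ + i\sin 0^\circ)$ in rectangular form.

a = r cos θ = 3 * 1 = 3
b = r sin θ = 3 * 0 = 0
z = 3


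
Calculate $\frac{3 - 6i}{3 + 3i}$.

Multiply numerator and denominator by conjugate (3 - 3i):
= (3 - 6i)(3 - 3i) / (3^2 + 3^2)
= (-9 - 27i) / 18
Divide through by 9: (-1 - 3i) / 2
= -1/2 - (3/2)i


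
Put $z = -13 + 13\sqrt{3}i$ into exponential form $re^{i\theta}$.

r = |z| = sqrt((-13)^2 + (13*sqrt(3))^2) = sqrt(169 + 507) = sqrt(676) = 26
θ = arctan(b/a) = arctan(22.5167/-13) (quadrant-adjusted) = 120° = 2π/3
z = 26e^(i*2π/3)


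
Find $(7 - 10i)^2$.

(a + bi)^2 = a^2 - b^2 + 2abi
= 7^2 - (-10)^2 + 2*7*(-10)i
= -51 - 140i


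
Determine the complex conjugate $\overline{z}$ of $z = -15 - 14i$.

If z = a + bi, then conjugate(z) = a - bi
conjugate(-15 - 14i) = -15 + 14i


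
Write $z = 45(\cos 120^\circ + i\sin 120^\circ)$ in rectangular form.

a = r cos θ = 45 * -1/2 = -45/2
b = r sin θ = 45 * sqrt(3)/2 = 45*sqrt(3)/2
z = -45/2 + (45*sqrt(3)/2)i


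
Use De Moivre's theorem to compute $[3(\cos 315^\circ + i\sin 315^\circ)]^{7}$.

By De Moivre: z^n = r^n(cos(nθ) + i sin(nθ))
= 3^7(cos(7*315°) + i sin(7*315°))
= 2187(cos 45° + i sin 45°)
= 2187*sqrt(2)/2 + (2187*sqrt(2)/2)i


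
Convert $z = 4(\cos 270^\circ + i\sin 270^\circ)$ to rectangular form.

a = r cos θ = 4 * 0 = 0
b = r sin θ = 4 * -1 = -4
z = -4i


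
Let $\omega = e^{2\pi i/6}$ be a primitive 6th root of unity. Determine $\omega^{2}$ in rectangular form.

ω^2 = e^(2πi·2/6) = e^(i·2π/3)
= cos(2π/3) + i sin(2π/3)
= -1/2 + (sqrt(3)/2)i


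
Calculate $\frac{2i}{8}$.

Divisor is real, so divide each part by 8:
= 0 + (1/4)i


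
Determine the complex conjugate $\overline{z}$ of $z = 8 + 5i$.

If z = a + bi, then conjugate(z) = a - bi
conjugate(8 + 5i) = 8 - 5i


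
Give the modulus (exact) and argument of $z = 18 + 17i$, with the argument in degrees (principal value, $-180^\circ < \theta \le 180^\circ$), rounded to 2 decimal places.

|z| = sqrt(18^2 + 17^2) = sqrt(613)
arg(z) = arctan(b/a) = arctan(17/18) (quadrant-adjusted) = 43.36°


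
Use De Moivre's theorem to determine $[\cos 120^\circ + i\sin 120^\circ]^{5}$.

By De Moivre: z^n = r^n(cos(nθ) + i sin(nθ))
= 1^5(cos(5*120°) + i sin(5*120°))
= 1(cos 240° + i sin 240°)
= -1/2 - (sqrt(3)/2)i


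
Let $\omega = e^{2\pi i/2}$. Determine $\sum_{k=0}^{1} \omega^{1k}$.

Let ζ = ω^1 = e^(2πi·1/2). Since 2 ∤ 1, ζ ≠ 1.
Sum = Σ_{k=0}^{1} ζ^k = (ζ^2 - 1)/(ζ - 1) = (ω^{1·2} - 1)/(ζ - 1) = (1 - 1)/(ζ - 1) = 0


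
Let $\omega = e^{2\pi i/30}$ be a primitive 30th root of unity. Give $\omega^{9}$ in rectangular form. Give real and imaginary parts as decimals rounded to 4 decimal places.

ω^9 = e^(2πi·9/30) = e^(i·3π/5)
= cos(3π/5) + i sin(3π/5)
= -0.3090 + 0.9511i


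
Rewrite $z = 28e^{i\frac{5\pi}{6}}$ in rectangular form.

a = r cos θ = 28 * -sqrt(3)/2 = -14*sqrt(3)
b = r sin θ = 28 * 1/2 = 14
z = -14*sqrt(3) + 14i


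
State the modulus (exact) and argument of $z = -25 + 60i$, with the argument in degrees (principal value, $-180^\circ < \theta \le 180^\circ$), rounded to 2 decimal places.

|z| = sqrt((-25)^2 + 60^2) = 65
arg(z) = arctan(b/a) = arctan(60/-25) (quadrant-adjusted) = 112.62°


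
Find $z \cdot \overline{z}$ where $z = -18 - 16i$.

z * conjugate(z) = |z|^2 = a^2 + b^2
= (-18)^2 + (-16)^2 = 580


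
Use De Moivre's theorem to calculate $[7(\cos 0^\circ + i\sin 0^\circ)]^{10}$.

By De Moivre: z^n = r^n(cos(nθ) + i sin(nθ))
= 7^10(cos(10*0°) + i sin(10*0°))
= 282475249(cos 0° + i sin 0°)
= 282475249


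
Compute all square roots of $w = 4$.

|w| = 4, arg(w) = 0°
Root modulus = 4^(1/2) = 2
Root arguments: θ_k = (0° + 360°k)/2 for k = 0, 1, ..., 1
Roots: 2, -2


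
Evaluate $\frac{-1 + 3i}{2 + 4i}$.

Multiply numerator and denominator by conjugate (2 - 4i):
= (-1 + 3i)(2 - 4i) / (2^2 + 4^2)
= (10 + 10i) / 20
Divide through by 10: (1 + i) / 2
= 1/2 + (1/2)i


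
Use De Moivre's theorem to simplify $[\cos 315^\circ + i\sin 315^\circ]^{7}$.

By De Moivre: z^n = r^n(cos(nθ) + i sin(nθ))
= 1^7(cos(7*315°) + i sin(7*315°))
= 1(cos 45° + i sin 45°)
= sqrt(2)/2 + (sqrt(2)/2)i


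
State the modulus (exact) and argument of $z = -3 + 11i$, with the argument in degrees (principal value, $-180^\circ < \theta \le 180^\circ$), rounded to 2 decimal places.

|z| = sqrt((-3)^2 + 11^2) = sqrt(130)
arg(z) = arctan(b/a) = arctan(11/-3) (quadrant-adjusted) = 105.26°


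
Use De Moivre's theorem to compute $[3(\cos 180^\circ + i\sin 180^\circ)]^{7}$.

By De Moivre: z^n = r^n(cos(nθ) + i sin(nθ))
= 3^7(cos(7*180°) + i sin(7*180°))
= 2187(cos 180° + i sin 180°)
= -2187


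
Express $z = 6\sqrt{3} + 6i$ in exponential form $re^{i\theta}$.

r = |z| = sqrt((6*sqrt(3))^2 + (6)^2) = sqrt(108 + 36) = sqrt(144) = 12
θ = arctan(b/a) = arctan(6/10.3923) (quadrant-adjusted) = 30° = π/6
z = 12e^(i*π/6)


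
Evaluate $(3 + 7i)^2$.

(a + bi)^2 = a^2 - b^2 + 2abi
= 3^2 - 7^2 + 2*3*7i
= -40 + 42i


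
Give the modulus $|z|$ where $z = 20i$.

|z| = sqrt(a^2 + b^2) = sqrt(0^2 + 20^2) = sqrt(400) = 20


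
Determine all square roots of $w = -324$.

|w| = 324, arg(w) = 180°
Root modulus = 324^(1/2) = 18
Root arguments: θ_k = (180° + 360°k)/2 for k = 0, 1, ..., 1
Roots: 18i, -18i


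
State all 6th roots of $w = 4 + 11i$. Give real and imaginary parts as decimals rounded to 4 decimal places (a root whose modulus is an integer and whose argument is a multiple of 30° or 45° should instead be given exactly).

|w| = sqrt(137) ≈ 11.704700, arg(w) ≈ 70.016893°
Root modulus = sqrt(137)^(1/6) ≈ 1.506815
Root arguments: θ_k = (arg(w) + 360°k)/6 for k = 0, 1, ..., 5
Compute each root as (root modulus)(cos θ_k + i sin θ_k) using full-precision intermediates, then round to 4 decimal places.
Roots: 1.4757 + 0.3048i, 0.4739 + 1.4304i, -1.0018 + 1.1256i, -1.4757 - 0.3048i, -0.4739 - 1.4304i, 1.0018 - 1.1256i


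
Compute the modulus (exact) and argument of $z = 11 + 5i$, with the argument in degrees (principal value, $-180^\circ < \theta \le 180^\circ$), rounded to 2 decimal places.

|z| = sqrt(11^2 + 5^2) = sqrt(146)
arg(z) = arctan(b/a) = arctan(5/11) (quadrant-adjusted) = 24.44°


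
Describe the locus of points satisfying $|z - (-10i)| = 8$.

|z - z0| = r describes a circle centered at z0 with radius r
Here z0 = -10i and r = 8
Locus: Circle centered at (0, -10) with radius 8


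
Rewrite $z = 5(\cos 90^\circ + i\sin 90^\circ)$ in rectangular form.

a = r cos θ = 5 * 0 = 0
b = r sin θ = 5 * 1 = 5
z = 5i


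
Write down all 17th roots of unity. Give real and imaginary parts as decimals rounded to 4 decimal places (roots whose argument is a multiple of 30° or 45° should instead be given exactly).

ω_k = e^(2πik/17) = cos(2πk/17) + i sin(2πk/17) for k = 0, 1, ..., 16
Roots: 1, 0.9325 + 0.3612i, 0.7390 + 0.6737i, 0.4457 + 0.8952i, 0.0923 + 0.9957i, -0.2737 + 0.9618i, -0.6026 + 0.7980i, -0.8502 + 0.5264i, -0.9830 + 0.1837i, -0.9830 - 0.1837i, -0.8502 - 0.5264i, -0.6026 - 0.7980i, -0.2737 - 0.9618i, 0.0923 - 0.9957i, 0.4457 - 0.8952i, 0.7390 - 0.6737i, 0.9325 - 0.3612i


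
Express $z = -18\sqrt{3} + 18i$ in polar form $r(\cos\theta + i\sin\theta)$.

r = |z| = sqrt(a^2 + b^2) = sqrt((-18*sqrt(3))^2 + (18)^2) = sqrt(972 + 324) = sqrt(1296) = 36
θ = arctan(b/a) = arctan(18/-31.1769) (quadrant-adjusted) = 150°
z = 36(cos 150° + i sin 150°)


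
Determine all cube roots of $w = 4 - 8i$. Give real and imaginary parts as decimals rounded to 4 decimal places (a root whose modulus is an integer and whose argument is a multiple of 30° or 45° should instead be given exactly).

|w| = sqrt(80) ≈ 8.944272, arg(w) ≈ 296.565051°
Root modulus = sqrt(80)^(1/3) ≈ 2.075782
Root arguments: θ_k = (arg(w) + 360°k)/3 for k = 0, 1, ..., 2
Compute each root as (root modulus)(cos θ_k + i sin θ_k) using full-precision intermediates, then round to 4 decimal places.
Roots: -0.3195 + 2.0510i, -1.6165 - 1.3022i, 1.9360 - 0.7488i


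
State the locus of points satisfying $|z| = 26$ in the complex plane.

|z| = 26 means sqrt(x^2 + y^2) = 26
This is a circle of radius 26 centered at the origin


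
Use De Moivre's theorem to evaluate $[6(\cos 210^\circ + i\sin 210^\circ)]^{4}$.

By De Moivre: z^n = r^n(cos(nθ) + i sin(nθ))
= 6^4(cos(4*210°) + i sin(4*210°))
= 1296(cos 120° + i sin 120°)
= -648 + 648*sqrt(3)i


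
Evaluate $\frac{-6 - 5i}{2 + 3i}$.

Multiply numerator and denominator by conjugate (2 - 3i):
= (-6 - 5i)(2 - 3i) / (2^2 + 3^2)
= (-27 + 8i) / 13
= -27/13 + (8/13)i


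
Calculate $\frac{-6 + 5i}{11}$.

Divisor is real, so divide each part by 11:
= -6/11 + (5/11)i


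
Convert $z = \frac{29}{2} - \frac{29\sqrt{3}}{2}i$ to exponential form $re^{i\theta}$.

r = |z| = sqrt((29/2)^2 + (-29*sqrt(3)/2)^2) = sqrt(841/4 + 2523/4) = sqrt(841) = 29
θ = arctan(b/a) = arctan(-25.1147/14.5) (quadrant-adjusted) = -60° = -π/3
z = 29e^(-i*π/3)


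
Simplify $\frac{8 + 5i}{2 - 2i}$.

Multiply numerator and denominator by conjugate (2 + 2i):
= (8 + 5i)(2 + 2i) / (2^2 + (-2)^2)
= (6 + 26i) / 8
Divide through by 2: (3 + 13i) / 4
= 3/4 + (13/4)i


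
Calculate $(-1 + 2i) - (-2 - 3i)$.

(-1 - (-2)) + (2 - (-3))i = 1 + 5i


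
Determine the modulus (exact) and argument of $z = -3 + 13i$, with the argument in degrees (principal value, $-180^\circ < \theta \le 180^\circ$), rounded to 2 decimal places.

|z| = sqrt((-3)^2 + 13^2) = sqrt(178)
arg(z) = arctan(b/a) = arctan(13/-3) (quadrant-adjusted) = 102.99°


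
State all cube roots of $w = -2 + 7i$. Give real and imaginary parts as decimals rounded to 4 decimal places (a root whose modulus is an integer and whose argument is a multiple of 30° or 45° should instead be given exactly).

|w| = sqrt(53) ≈ 7.280110, arg(w) ≈ 105.945396°
Root modulus = sqrt(53)^(1/3) ≈ 1.938114
Root arguments: θ_k = (arg(w) + 360°k)/3 for k = 0, 1, ..., 2
Compute each root as (root modulus)(cos θ_k + i sin θ_k) using full-precision intermediates, then round to 4 decimal places.
Roots: 1.5815 + 1.1204i, -1.7610 + 0.8094i, 0.1795 - 1.9298i


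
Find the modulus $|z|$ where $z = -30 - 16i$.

|z| = sqrt(a^2 + b^2) = sqrt((-30)^2 + (-16)^2) = sqrt(1156) = 34


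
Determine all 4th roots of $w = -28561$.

|w| = 28561, arg(w) = 180°
Root modulus = 28561^(1/4) = 13
Root arguments: θ_k = (180° + 360°k)/4 for k = 0, 1, ..., 3
Roots: 13*sqrt(2)/2 + (13*sqrt(2)/2)i, -13*sqrt(2)/2 + (13*sqrt(2)/2)i, -13*sqrt(2)/2 - (13*sqrt(2)/2)i, 13*sqrt(2)/2 - (13*sqrt(2)/2)i


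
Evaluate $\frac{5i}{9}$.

Divisor is real, so divide each part by 9:
= 0 + (5/9)i


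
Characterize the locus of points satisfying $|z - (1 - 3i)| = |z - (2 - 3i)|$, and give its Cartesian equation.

|z - z1| = |z - z2| means z is equidistant from z1 and z2,
i.e. the perpendicular bisector of the segment from (1, -3) to (2, -3) (midpoint (3/2, -3)).
With z = x + yi, square both sides:
(x - 1)^2 + (y - (-3))^2 = (x - 2)^2 + (y - (-3))^2
The x^2 and y^2 terms cancel: 2x + 0y = 13 - 10 = 3
Simplify: x = 3/2
Locus: Perpendicular bisector of the segment from (1, -3) to (2, -3): the line x = 3/2


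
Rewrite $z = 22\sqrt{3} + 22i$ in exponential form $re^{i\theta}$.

r = |z| = sqrt((22*sqrt(3))^2 + (22)^2) = sqrt(1452 + 484) = sqrt(1936) = 44
θ = arctan(b/a) = arctan(22/38.1051) (quadrant-adjusted) = 30° = π/6
z = 44e^(i*π/6)


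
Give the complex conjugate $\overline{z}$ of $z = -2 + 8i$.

If z = a + bi, then conjugate(z) = a - bi
conjugate(-2 + 8i) = -2 - 8i


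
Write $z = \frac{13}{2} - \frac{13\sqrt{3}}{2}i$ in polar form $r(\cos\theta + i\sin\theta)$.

r = |z| = sqrt(a^2 + b^2) = sqrt((13/2)^2 + (-13*sqrt(3)/2)^2) = sqrt(169/4 + 507/4) = sqrt(169) = 13
θ = arctan(b/a) = arctan(-11.2583/6.5) (quadrant-adjusted) = 300°
z = 13(cos 300° + i sin 300°)


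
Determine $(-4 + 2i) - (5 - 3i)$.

(-4 - 5) + (2 - (-3))i = -9 + 5i


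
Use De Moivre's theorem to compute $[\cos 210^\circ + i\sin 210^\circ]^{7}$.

By De Moivre: z^n = r^n(cos(nθ) + i sin(nθ))
= 1^7(cos(7*210°) + i sin(7*210°))
= 1(cos 30° + i sin 30°)
= sqrt(3)/2 + (1/2)i


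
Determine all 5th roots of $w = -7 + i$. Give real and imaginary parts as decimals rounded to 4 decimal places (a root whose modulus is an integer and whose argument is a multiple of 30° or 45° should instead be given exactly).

|w| = sqrt(50) ≈ 7.071068, arg(w) ≈ 171.869898°
Root modulus = sqrt(50)^(1/5) ≈ 1.478758
Root arguments: θ_k = (arg(w) + 360°k)/5 for k = 0, 1, ..., 4
Compute each root as (root modulus)(cos θ_k + i sin θ_k) using full-precision intermediates, then round to 4 decimal places.
Roots: 1.2205 + 0.8349i, -0.4169 + 1.4188i, -1.4782 + 0.0420i, -0.4967 - 1.3928i, 1.1712 - 0.9028i


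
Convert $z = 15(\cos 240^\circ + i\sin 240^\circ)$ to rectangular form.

a = r cos θ = 15 * -1/2 = -15/2
b = r sin θ = 15 * -sqrt(3)/2 = -15*sqrt(3)/2
z = -15/2 - (15*sqrt(3)/2)i


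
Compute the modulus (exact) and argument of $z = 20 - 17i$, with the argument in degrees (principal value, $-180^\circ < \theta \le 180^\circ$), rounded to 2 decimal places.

|z| = sqrt(20^2 + (-17)^2) = sqrt(689)
arg(z) = arctan(b/a) = arctan(-17/20) (quadrant-adjusted) = -40.36°


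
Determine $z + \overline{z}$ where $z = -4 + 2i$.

z + conjugate(z) = (a + bi) + (a - bi) = 2a
= 2 * (-4) = -8


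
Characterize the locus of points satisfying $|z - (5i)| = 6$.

|z - z0| = r describes a circle centered at z0 with radius r
Here z0 = 5i and r = 6
Locus: Circle centered at (0, 5) with radius 6


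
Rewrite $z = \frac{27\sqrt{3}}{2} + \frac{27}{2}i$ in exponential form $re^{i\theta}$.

r = |z| = sqrt((27*sqrt(3)/2)^2 + (27/2)^2) = sqrt(2187/4 + 729/4) = sqrt(729) = 27
θ = arctan(b/a) = arctan(13.5/23.3827) (quadrant-adjusted) = 30° = π/6
z = 27e^(i*π/6)


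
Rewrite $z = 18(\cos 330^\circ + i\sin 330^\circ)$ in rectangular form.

a = r cos θ = 18 * sqrt(3)/2 = 9*sqrt(3)
b = r sin θ = 18 * -1/2 = -9
z = 9*sqrt(3) - 9i


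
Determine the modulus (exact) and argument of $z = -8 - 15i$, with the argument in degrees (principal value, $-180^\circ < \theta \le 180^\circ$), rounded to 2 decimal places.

|z| = sqrt((-8)^2 + (-15)^2) = 17
arg(z) = arctan(b/a) = arctan(-15/-8) (quadrant-adjusted) = -118.07°
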